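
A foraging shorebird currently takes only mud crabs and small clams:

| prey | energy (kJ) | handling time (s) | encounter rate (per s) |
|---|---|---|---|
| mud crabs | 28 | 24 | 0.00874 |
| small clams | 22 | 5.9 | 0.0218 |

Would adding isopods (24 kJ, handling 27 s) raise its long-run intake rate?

Yes

Intake rate on the current diet: R = (0.00874×28 + 0.0218×22) / (1 + 0.00874×24 + 0.0218×5.9) = 0.7243/1.338 = 0.5412 kJ/s.
isopods: E/h = 24/27 = 0.8889 kJ/s.
0.8889 > 0.5412, so adding isopods raises the average — include it.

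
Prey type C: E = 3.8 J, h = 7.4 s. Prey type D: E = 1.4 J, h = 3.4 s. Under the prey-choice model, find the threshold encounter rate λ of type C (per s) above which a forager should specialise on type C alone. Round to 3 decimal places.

0.547 per s

Drop type D once their profitability E₂/h₂ falls below the rate achievable on type C alone: E₂/h₂ = λE₁/(1 + λh₁).
Solve for λ: λE₁h₂ = E₂(1 + λh₁) → λ(E₁h₂ − E₂h₁) = E₂ → λ = E₂/(E₁h₂ − E₂h₁).
λ = 1.4/(3.8×3.4 − 1.4×7.4) = 1.4/2.56 = 0.5469 per s.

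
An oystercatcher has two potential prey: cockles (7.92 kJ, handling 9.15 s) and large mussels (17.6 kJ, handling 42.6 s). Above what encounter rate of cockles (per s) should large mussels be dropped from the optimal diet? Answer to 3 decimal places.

At the threshold, the rate on cockles alone equals the profitability of large mussels: λ·7.92/(1 + λ·9.15) = 17.6/42.6 = 0.4131.
Rearranging, λ(7.92 − 0.4131×9.15) = 0.4131, so λ = 0.4131/4.14 = 0.0998 per s.

0.100 per s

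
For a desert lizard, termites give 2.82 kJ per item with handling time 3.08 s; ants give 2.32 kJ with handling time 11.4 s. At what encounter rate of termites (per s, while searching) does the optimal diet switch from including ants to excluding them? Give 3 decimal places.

At the threshold, the rate on termites alone equals the profitability of ants: λ·2.82/(1 + λ·3.08) = 2.32/11.4 = 0.2035.
Rearranging, λ(2.82 − 0.2035×3.08) = 0.2035, so λ = 0.2035/2.193 = 0.09279 per s.

0.093 per s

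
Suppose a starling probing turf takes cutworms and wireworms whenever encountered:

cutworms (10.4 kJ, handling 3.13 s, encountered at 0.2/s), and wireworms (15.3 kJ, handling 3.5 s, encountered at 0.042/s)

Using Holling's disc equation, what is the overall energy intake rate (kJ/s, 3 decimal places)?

R = (0.2×10.4 + 0.042×15.3) / (1 + 0.2×3.13 + 0.042×3.5) = 2.723/1.773 = 1.536 kJ/s.

1.536 kJ/s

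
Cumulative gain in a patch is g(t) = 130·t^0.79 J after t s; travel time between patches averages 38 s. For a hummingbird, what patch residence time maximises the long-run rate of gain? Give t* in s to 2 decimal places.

Optimal t* satisfies g'(t*) = g(t*)/(T + t*).
g'(t) = 0.79·130·t^-0.21. Setting 0.79·130·t^-0.21 = 130·t^0.79/(38+t) gives 0.79(38+t) = t, so 0.21·t = 0.79×38.
t* = 0.79×38/0.21 = 143 s.

142.95 s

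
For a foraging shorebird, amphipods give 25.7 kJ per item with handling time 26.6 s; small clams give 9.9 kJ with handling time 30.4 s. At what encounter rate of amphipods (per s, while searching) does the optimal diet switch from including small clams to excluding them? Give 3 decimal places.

0.019 per s

Drop small clams once their profitability E₂/h₂ falls below the rate achievable on amphipods alone: E₂/h₂ = λE₁/(1 + λh₁).
Solve for λ: λE₁h₂ = E₂(1 + λh₁) → λ(E₁h₂ − E₂h₁) = E₂ → λ = E₂/(E₁h₂ − E₂h₁).
λ = 9.9/(25.7×30.4 − 9.9×26.6) = 9.9/517.9 = 0.01911 per s.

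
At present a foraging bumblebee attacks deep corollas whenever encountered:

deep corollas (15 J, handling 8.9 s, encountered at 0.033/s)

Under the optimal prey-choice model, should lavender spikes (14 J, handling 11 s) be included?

On deep corollas alone, R = ΣλE/(1+Σλh) = 0.495/1.294 = 0.3826 J/s.
Profitability of lavender spikes: 14/11 = 1.273 J/s.
Since 1.273 > R, including lavender spikes increases the long-run rate.

Yes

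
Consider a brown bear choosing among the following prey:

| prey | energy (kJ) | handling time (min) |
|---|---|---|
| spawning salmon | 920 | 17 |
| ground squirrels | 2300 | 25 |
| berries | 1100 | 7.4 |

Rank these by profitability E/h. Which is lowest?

spawning salmon

In descending order of E/h:
berries: 1100/7.4 = 149 kJ/min
ground squirrels: 2300/25 = 92 kJ/min
spawning salmon: 920/17 = 54.1 kJ/min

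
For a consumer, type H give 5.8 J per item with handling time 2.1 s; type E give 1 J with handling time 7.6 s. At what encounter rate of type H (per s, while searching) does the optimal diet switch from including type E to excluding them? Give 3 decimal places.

The zero-one rule: include type E iff E₂/h₂ > λE₁/(1+λh₁). Equality gives the switch point.
λE₁h₂ = E₂ + λE₂h₁ ⇒ λ = E₂/(E₁h₂ − E₂h₁) = 1/(44.08 − 2.1) = 0.02382 per s.

0.024 per s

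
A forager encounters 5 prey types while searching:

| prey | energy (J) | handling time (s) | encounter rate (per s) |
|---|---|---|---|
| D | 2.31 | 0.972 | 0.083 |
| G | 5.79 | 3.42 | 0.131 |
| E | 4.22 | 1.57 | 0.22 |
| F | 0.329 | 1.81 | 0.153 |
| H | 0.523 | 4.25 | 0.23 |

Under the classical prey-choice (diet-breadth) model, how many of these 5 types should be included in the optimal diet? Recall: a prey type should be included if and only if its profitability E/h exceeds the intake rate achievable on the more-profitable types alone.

E/h in descending order: E 2.69, D 2.38, G 1.69, F 0.182, H 0.123 J/s. The optimal diet is the largest prefix of this list for which every included type satisfies E_i/h_i > R on the types above it.
Rate on top 1: 0.6901. D: 2.38 > 0.6901 → include.
Rate on top 2: 0.7855. G: 1.69 > 0.7855 → include.
Rate on top 3: 1.002. F: 0.182 < 1.002 → exclude; stop.
Optimal diet: E, D, G — 3 of 5 types.

3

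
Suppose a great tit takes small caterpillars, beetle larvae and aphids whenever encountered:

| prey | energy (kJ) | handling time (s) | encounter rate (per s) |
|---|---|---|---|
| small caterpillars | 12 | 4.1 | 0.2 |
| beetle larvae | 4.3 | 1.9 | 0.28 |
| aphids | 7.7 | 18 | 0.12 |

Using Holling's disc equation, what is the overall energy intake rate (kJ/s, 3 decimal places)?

1.004 kJ/s

R = Σλ_iE_i / (1 + Σλ_ih_i)
Numerator: 0.2×12 + 0.28×4.3 + 0.12×7.7 = 4.528
Denominator: 1 + 0.2×4.1 + 0.28×1.9 + 0.12×18 = 4.512
R = 4.528/4.512 = 1.004 kJ/s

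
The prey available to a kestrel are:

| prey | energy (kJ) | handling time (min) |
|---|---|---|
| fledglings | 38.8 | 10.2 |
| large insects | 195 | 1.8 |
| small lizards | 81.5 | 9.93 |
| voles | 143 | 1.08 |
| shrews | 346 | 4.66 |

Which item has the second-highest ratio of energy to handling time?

large insects

In descending order of E/h:
voles: 143/1.08 = 132 kJ/min
large insects: 195/1.8 = 108 kJ/min
shrews: 346/4.66 = 74.2 kJ/min
small lizards: 81.5/9.93 = 8.21 kJ/min
fledglings: 38.8/10.2 = 3.8 kJ/min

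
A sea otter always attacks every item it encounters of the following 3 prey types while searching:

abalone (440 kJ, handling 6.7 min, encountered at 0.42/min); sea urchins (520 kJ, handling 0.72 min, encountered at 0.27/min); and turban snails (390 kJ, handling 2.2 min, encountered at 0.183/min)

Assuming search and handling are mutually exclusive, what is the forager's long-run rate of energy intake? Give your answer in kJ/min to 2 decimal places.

89.90 kJ/min

Energy encountered per unit search time: 0.42×440 + 0.27×520 + 0.183×390 = 396.6 kJ/min.
Handling time per unit search time: 0.42×6.7 + 0.27×0.72 + 0.183×2.2 = 3.411.
Rate = 396.6/(1 + 3.411) = 89.9 kJ/min.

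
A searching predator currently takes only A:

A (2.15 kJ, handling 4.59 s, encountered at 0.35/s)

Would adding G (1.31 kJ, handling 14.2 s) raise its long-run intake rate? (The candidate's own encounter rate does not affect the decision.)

Intake rate on the current diet: R = (0.35×2.15) / (1 + 0.35×4.59) = 0.7525/2.606 = 0.2887 kJ/s.
Profitability of G: 1.31/14.2 = 0.09225 kJ/s.
0.09225 < 0.2887, so adding G would lower the average — exclude it.

No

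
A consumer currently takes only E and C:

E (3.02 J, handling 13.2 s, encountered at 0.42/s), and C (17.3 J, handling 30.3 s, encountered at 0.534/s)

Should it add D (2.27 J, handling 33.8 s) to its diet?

No

Intake rate on the current diet: R = (0.42×3.02 + 0.534×17.3) / (1 + 0.42×13.2 + 0.534×30.3) = 10.51/22.72 = 0.4624 J/s.
Profitability of D: 2.27/33.8 = 0.06716 J/s.
Since 0.06716 < R, time spent handling D is better spent searching.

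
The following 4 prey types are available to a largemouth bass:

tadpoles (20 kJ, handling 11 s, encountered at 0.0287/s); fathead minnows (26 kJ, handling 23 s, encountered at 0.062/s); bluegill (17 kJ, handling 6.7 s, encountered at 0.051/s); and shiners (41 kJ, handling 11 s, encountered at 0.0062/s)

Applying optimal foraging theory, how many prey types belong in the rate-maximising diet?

4

E/h in descending order: shiners 3.73, bluegill 2.54, tadpoles 1.82, fathead minnows 1.13 kJ/s. The optimal diet is the largest prefix of this list for which every included type satisfies E_i/h_i > R on the types above it.
Rate on top 1: 0.238. bluegill: 2.54 > 0.238 → include.
Rate on top 2: 0.7952. tadpoles: 1.82 > 0.7952 → include.
Rate on top 3: 0.9824. fathead minnows: 1.13 > 0.9824 → include.
Optimal diet: shiners, bluegill, tadpoles, fathead minnows — 4 of 4 types.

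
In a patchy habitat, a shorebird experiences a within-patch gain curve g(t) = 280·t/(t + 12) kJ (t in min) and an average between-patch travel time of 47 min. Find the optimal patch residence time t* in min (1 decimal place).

By the marginal value theorem, leave when the instantaneous gain rate g'(t) equals the habitat-wide average g(t)/(T + t).
g'(t) = 280·12/(t + 12)². Setting 280·12/(t+12)² = 280t/[(t+12)(47+t)] gives 12(47+t) = t(t+12), so t² = 12×47 = 564.
t* = √564 = 23.75 min.

23.7 min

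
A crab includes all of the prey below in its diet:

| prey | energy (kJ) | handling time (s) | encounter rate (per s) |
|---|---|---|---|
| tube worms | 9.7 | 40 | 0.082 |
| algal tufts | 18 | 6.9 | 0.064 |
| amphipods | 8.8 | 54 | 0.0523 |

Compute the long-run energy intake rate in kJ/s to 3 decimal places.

0.319 kJ/s

R = (0.082×9.7 + 0.064×18 + 0.0523×8.8) / (1 + 0.082×40 + 0.064×6.9 + 0.0523×54) = 2.408/7.546 = 0.3191 kJ/s.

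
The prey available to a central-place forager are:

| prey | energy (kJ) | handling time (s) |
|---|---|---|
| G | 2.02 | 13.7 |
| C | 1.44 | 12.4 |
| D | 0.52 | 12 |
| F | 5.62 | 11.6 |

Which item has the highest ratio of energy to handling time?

F

In descending order of E/h:
F: 5.62/11.6 = 0.484 kJ/s
G: 2.02/13.7 = 0.147 kJ/s
C: 1.44/12.4 = 0.116 kJ/s
D: 0.52/12 = 0.0433 kJ/s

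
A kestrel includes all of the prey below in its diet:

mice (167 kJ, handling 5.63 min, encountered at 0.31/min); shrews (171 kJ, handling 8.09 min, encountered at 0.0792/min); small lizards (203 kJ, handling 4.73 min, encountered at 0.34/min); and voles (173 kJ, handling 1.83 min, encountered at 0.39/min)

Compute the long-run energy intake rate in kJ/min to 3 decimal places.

Energy encountered per unit search time: 0.31×167 + 0.0792×171 + 0.34×203 + 0.39×173 = 201.8 kJ/min.
Handling time per unit search time: 0.31×5.63 + 0.0792×8.09 + 0.34×4.73 + 0.39×1.83 = 4.708.
Rate = 201.8/(1 + 4.708) = 35.35 kJ/min.

35.355 kJ/min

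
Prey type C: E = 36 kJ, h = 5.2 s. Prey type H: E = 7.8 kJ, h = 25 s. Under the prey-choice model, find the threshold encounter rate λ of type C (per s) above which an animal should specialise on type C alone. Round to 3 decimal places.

At the threshold, the rate on type C alone equals the profitability of type H: λ·36/(1 + λ·5.2) = 7.8/25 = 0.312.
Rearranging, λ(36 − 0.312×5.2) = 0.312, so λ = 0.312/34.38 = 0.009076 per s.

0.009 per s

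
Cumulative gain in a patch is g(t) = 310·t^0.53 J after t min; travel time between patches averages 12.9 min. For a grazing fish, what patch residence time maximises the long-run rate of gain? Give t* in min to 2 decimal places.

By the marginal value theorem, leave when the instantaneous gain rate g'(t) equals the habitat-wide average g(t)/(T + t).
g'(t) = 0.53·310·t^-0.47. Setting 0.53·310·t^-0.47 = 310·t^0.53/(12.9+t) gives 0.53(12.9+t) = t, so 0.47·t = 0.53×12.9.
t* = 0.53×12.9/0.47 = 14.55 min.

14.55 min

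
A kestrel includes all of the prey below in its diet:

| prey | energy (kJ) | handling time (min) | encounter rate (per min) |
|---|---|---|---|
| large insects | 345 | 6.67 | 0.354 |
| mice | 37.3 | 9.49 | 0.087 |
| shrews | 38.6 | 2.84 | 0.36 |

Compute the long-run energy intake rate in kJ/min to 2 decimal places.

Energy encountered per unit search time: 0.354×345 + 0.087×37.3 + 0.36×38.6 = 139.3 kJ/min.
Handling time per unit search time: 0.354×6.67 + 0.087×9.49 + 0.36×2.84 = 4.209.
Rate = 139.3/(1 + 4.209) = 26.74 kJ/min.

26.74 kJ/min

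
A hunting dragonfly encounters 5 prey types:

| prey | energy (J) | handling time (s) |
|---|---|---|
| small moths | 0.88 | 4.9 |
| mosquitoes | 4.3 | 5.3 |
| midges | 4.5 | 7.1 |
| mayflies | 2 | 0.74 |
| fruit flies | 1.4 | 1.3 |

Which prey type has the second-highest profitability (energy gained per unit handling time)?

Profitability E/h (J/s): small moths = 0.88/4.9 = 0.18, mosquitoes = 4.3/5.3 = 0.811, midges = 4.5/7.1 = 0.634, mayflies = 2/0.74 = 2.7, fruit flies = 1.4/1.3 = 1.08.
Ranked: mayflies > fruit flies > mosquitoes > midges > small moths.

fruit flies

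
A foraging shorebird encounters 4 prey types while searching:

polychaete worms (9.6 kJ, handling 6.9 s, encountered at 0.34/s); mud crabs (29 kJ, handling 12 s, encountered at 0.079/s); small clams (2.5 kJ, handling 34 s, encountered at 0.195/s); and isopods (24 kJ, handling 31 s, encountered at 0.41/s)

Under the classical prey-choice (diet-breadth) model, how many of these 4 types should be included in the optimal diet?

2

E/h in descending order: mud crabs 2.42, polychaete worms 1.39, isopods 0.774, small clams 0.0735 kJ/s. The optimal diet is the largest prefix of this list for which every included type satisfies E_i/h_i > R on the types above it.
Rate on top 1: 1.176. polychaete worms: 1.39 > 1.176 → include.
Rate on top 2: 1.294. isopods: 0.774 < 1.294 → exclude; stop.
Optimal diet: mud crabs, polychaete worms — 2 of 4 types.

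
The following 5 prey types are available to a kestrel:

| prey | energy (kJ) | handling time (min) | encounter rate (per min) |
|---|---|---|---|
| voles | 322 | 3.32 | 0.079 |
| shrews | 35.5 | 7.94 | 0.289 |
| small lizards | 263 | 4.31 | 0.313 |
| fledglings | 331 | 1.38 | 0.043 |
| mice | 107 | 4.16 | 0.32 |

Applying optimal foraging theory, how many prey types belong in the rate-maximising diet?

3

Profitabilities (E/h, kJ/min): fledglings 240, voles 97, small lizards 61, mice 25.7, shrews 4.47. Add prey in this order while the next type's profitability exceeds the intake rate on those already taken.
Rate on top 1: 13.44. voles: 97 > 13.44 → include.
Rate on top 2: 30.02. small lizards: 61 > 30.02 → include.
Rate on top 3: 45.68. mice: 25.7 < 45.68 → exclude; stop.
Optimal diet: fledglings, voles, small lizards — 3 of 5 types.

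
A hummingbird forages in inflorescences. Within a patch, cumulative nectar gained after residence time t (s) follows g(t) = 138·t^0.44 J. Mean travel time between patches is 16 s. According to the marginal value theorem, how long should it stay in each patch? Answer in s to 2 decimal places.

12.57 s

By the marginal value theorem, leave when the instantaneous gain rate g'(t) equals the habitat-wide average g(t)/(T + t).
g'(t) = 0.44·138·t^-0.56. Setting 0.44·138·t^-0.56 = 138·t^0.44/(16+t) gives 0.44(16+t) = t, so 0.56·t = 0.44×16.
t* = 0.44×16/0.56 = 12.57 s.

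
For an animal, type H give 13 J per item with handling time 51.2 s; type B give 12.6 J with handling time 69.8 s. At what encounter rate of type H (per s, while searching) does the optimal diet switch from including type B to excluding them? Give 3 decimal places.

0.048 per s

The zero-one rule: include type B iff E₂/h₂ > λE₁/(1+λh₁). Equality gives the switch point.
λE₁h₂ = E₂ + λE₂h₁ ⇒ λ = E₂/(E₁h₂ − E₂h₁) = 12.6/(907.4 − 645.1) = 0.04804 per s.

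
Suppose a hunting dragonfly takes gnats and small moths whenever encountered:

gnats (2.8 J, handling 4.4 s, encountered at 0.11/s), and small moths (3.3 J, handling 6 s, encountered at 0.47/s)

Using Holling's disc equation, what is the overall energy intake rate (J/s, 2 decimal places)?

R = (0.11×2.8 + 0.47×3.3) / (1 + 0.11×4.4 + 0.47×6) = 1.859/4.304 = 0.4319 J/s.

0.43 J/s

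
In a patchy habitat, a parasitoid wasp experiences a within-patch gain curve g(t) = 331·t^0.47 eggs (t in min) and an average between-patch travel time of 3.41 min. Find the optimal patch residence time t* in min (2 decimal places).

3.02 min

By the marginal value theorem, leave when the instantaneous gain rate g'(t) equals the habitat-wide average g(t)/(T + t).
g'(t) = 0.47·331·t^-0.53. Setting 0.47·331·t^-0.53 = 331·t^0.47/(3.41+t) gives 0.47(3.41+t) = t, so 0.53·t = 0.47×3.41.
t* = 0.47×3.41/0.53 = 3.024 min.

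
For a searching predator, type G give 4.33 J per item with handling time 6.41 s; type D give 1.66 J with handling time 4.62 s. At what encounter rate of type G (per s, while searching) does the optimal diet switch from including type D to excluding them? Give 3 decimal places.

0.177 per s

At the threshold, the rate on type G alone equals the profitability of type D: λ·4.33/(1 + λ·6.41) = 1.66/4.62 = 0.3593.
Rearranging, λ(4.33 − 0.3593×6.41) = 0.3593, so λ = 0.3593/2.027 = 0.1773 per s.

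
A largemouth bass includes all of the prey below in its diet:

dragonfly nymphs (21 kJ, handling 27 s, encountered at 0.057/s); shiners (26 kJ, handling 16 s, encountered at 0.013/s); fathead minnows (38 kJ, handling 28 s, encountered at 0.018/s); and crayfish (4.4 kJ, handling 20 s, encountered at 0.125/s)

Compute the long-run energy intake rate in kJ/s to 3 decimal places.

0.481 kJ/s

Energy encountered per unit search time: 0.057×21 + 0.013×26 + 0.018×38 + 0.125×4.4 = 2.769 kJ/s.
Handling time per unit search time: 0.057×27 + 0.013×16 + 0.018×28 + 0.125×20 = 4.751.
Rate = 2.769/(1 + 4.751) = 0.4815 kJ/s.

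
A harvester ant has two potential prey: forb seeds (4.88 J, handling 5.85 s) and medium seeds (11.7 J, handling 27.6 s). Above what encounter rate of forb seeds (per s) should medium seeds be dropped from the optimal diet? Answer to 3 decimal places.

Drop medium seeds once their profitability E₂/h₂ falls below the rate achievable on forb seeds alone: E₂/h₂ = λE₁/(1 + λh₁).
Solve for λ: λE₁h₂ = E₂(1 + λh₁) → λ(E₁h₂ − E₂h₁) = E₂ → λ = E₂/(E₁h₂ − E₂h₁).
λ = 11.7/(4.88×27.6 − 11.7×5.85) = 11.7/66.24 = 0.1766 per s.

0.177 per s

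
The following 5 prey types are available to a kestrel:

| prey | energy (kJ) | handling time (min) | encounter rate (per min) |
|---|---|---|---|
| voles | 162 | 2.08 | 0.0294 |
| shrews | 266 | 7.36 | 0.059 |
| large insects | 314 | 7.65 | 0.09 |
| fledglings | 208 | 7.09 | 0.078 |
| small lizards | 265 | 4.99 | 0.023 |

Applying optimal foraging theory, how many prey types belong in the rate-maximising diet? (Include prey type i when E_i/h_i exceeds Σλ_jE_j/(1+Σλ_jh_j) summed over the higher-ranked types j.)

5

Profitabilities (E/h, kJ/min): voles 77.9, small lizards 53.1, large insects 41, shrews 36.1, fledglings 29.3. Add prey in this order while the next type's profitability exceeds the intake rate on those already taken.
Rate on top 1: 4.488. small lizards: 53.1 > 4.488 → include.
Rate on top 2: 9.233. large insects: 41 > 9.233 → include.
Rate on top 3: 20.98. shrews: 36.1 > 20.98 → include.
Rate on top 4: 23.85. fledglings: 29.3 > 23.85 → include.
Optimal diet: voles, small lizards, large insects, shrews, fledglings — 5 of 5 types.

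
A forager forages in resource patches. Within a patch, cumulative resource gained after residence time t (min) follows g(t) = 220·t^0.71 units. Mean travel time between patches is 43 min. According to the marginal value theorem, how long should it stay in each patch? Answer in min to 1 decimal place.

105.3 min

Optimal t* satisfies g'(t*) = g(t*)/(T + t*).
g'(t) = 0.71·220·t^-0.29. Setting 0.71·220·t^-0.29 = 220·t^0.71/(43+t) gives 0.71(43+t) = t, so 0.29·t = 0.71×43.
t* = 0.71×43/0.29 = 105.3 min.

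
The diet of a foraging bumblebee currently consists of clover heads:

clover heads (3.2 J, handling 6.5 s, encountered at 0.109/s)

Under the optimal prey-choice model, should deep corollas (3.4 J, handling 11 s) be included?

Yes

On clover heads alone, R = ΣλE/(1+Σλh) = 0.3488/1.708 = 0.2042 J/s.
Profitability of deep corollas: 3.4/11 = 0.3091 J/s.
0.3091 > 0.2042, so adding deep corollas raises the average — include it.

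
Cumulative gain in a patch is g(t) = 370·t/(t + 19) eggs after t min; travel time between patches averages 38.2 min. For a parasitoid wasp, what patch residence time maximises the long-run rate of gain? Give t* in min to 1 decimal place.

Optimal t* satisfies g'(t*) = g(t*)/(T + t*).
g'(t) = 370·19/(t + 19)². Setting 370·19/(t+19)² = 370t/[(t+19)(38.2+t)] gives 19(38.2+t) = t(t+19), so t² = 19×38.2 = 725.8.
t* = √725.8 = 26.94 min.

26.9 min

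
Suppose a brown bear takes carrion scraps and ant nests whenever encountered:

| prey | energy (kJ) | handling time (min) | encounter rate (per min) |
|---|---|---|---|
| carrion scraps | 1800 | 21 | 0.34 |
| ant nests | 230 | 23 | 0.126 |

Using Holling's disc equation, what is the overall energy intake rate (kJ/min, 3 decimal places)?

58.070 kJ/min

R = Σλ_iE_i / (1 + Σλ_ih_i)
Numerator: 0.34×1800 + 0.126×230 = 641
Denominator: 1 + 0.34×21 + 0.126×23 = 11.04
R = 641/11.04 = 58.07 kJ/min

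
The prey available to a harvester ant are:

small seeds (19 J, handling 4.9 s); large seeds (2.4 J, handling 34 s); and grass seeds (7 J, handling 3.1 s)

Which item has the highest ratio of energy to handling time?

small seeds

In descending order of E/h:
small seeds: 19/4.9 = 3.88 J/s
grass seeds: 7/3.1 = 2.26 J/s
large seeds: 2.4/34 = 0.0706 J/s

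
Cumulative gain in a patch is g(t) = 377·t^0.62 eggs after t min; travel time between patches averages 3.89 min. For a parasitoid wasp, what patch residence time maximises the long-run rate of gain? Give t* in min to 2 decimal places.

6.35 min

By the marginal value theorem, leave when the instantaneous gain rate g'(t) equals the habitat-wide average g(t)/(T + t).
g'(t) = 0.62·377·t^-0.38. Setting 0.62·377·t^-0.38 = 377·t^0.62/(3.89+t) gives 0.62(3.89+t) = t, so 0.38·t = 0.62×3.89.
t* = 0.62×3.89/0.38 = 6.347 min.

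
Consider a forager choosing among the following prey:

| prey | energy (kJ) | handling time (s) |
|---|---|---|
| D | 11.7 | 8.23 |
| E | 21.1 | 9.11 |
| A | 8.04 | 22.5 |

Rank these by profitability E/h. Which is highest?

E

In descending order of E/h:
E: 21.1/9.11 = 2.32 kJ/s
D: 11.7/8.23 = 1.42 kJ/s
A: 8.04/22.5 = 0.357 kJ/s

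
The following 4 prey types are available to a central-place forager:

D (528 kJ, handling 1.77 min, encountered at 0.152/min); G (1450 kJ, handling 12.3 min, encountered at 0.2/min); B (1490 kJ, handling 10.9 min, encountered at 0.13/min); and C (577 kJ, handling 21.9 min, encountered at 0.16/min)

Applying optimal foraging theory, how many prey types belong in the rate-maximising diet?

3

Rank by E/h (kJ/min): D 298, B 137, G 118, C 26.3. Include each in turn until the next type's E/h falls below the running intake rate.
Rate on top 1: 63.24. B: 137 > 63.24 → include.
Rate on top 2: 102. G: 118 > 102 → include.
Rate on top 3: 109.6. C: 26.3 < 109.6 → exclude; stop.
Optimal diet: D, B, G — 3 of 4 types.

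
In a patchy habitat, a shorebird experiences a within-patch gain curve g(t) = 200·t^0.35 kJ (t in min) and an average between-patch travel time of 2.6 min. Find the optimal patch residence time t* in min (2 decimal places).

1.40 min

Maximise g(t)/(T+t): set derivative to zero → g'(t)(T+t) = g(t).
g'(t) = 0.35·200·t^-0.65. Setting 0.35·200·t^-0.65 = 200·t^0.35/(2.6+t) gives 0.35(2.6+t) = t, so 0.65·t = 0.35×2.6.
t* = 0.35×2.6/0.65 = 1.4 min.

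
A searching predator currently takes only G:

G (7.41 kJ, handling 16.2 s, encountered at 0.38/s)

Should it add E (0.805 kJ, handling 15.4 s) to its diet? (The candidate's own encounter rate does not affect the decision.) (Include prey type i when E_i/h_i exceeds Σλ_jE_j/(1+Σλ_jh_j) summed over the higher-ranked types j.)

No

Intake rate on the current diet: R = (0.38×7.41) / (1 + 0.38×16.2) = 2.816/7.156 = 0.3935 kJ/s.
Profitability of E: 0.805/15.4 = 0.05227 kJ/s.
Since 0.05227 < R, time spent handling E is better spent searching.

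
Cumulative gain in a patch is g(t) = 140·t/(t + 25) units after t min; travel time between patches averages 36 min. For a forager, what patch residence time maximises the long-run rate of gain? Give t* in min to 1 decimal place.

30.0 min

Optimal t* satisfies g'(t*) = g(t*)/(T + t*).
g'(t) = 140·25/(t + 25)². Setting 140·25/(t+25)² = 140t/[(t+25)(36+t)] gives 25(36+t) = t(t+25), so t² = 25×36 = 900.
t* = √900 = 30 min.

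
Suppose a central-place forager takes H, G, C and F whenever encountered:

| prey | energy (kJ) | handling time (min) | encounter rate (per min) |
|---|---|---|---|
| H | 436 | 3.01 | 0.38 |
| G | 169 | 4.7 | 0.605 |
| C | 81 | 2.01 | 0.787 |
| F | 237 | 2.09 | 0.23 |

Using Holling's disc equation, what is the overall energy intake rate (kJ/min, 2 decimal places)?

Energy encountered per unit search time: 0.38×436 + 0.605×169 + 0.787×81 + 0.23×237 = 386.2 kJ/min.
Handling time per unit search time: 0.38×3.01 + 0.605×4.7 + 0.787×2.01 + 0.23×2.09 = 6.05.
Rate = 386.2/(1 + 6.05) = 54.78 kJ/min.

54.78 kJ/min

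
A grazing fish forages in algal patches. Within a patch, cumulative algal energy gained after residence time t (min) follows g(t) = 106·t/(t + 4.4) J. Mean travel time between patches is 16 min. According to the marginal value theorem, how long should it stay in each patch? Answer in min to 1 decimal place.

Optimal t* satisfies g'(t*) = g(t*)/(T + t*).
g'(t) = 106·4.4/(t + 4.4)². Setting 106·4.4/(t+4.4)² = 106t/[(t+4.4)(16+t)] gives 4.4(16+t) = t(t+4.4), so t² = 4.4×16 = 70.4.
t* = √70.4 = 8.39 min.

8.4 min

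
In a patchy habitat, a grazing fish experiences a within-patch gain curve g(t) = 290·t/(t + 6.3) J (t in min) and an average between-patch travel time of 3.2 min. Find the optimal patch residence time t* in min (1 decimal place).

Maximise g(t)/(T+t): set derivative to zero → g'(t)(T+t) = g(t).
g'(t) = 290·6.3/(t + 6.3)². Setting 290·6.3/(t+6.3)² = 290t/[(t+6.3)(3.2+t)] gives 6.3(3.2+t) = t(t+6.3), so t² = 6.3×3.2 = 20.16.
t* = √20.16 = 4.49 min.

4.5 min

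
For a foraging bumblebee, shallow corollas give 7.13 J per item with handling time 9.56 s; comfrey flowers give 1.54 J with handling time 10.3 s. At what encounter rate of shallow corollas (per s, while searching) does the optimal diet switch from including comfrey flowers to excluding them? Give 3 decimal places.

The zero-one rule: include comfrey flowers iff E₂/h₂ > λE₁/(1+λh₁). Equality gives the switch point.
λE₁h₂ = E₂ + λE₂h₁ ⇒ λ = E₂/(E₁h₂ − E₂h₁) = 1.54/(73.44 − 14.72) = 0.02623 per s.

0.026 per s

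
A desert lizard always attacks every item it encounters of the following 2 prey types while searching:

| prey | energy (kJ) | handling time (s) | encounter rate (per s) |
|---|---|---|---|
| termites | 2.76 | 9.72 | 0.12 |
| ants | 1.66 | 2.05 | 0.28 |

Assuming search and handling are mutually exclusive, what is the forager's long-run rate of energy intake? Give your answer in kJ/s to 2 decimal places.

R = (0.12×2.76 + 0.28×1.66) / (1 + 0.12×9.72 + 0.28×2.05) = 0.796/2.74 = 0.2905 kJ/s.

0.29 kJ/s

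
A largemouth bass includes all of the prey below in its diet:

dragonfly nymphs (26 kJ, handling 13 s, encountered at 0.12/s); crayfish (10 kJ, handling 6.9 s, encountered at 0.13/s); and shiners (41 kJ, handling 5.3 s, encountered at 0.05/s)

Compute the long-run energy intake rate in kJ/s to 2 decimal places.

1.74 kJ/s

Energy encountered per unit search time: 0.12×26 + 0.13×10 + 0.05×41 = 6.47 kJ/s.
Handling time per unit search time: 0.12×13 + 0.13×6.9 + 0.05×5.3 = 2.722.
Rate = 6.47/(1 + 2.722) = 1.738 kJ/s.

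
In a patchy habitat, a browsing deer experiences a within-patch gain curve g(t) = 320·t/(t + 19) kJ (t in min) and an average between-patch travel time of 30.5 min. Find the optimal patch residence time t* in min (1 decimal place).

Optimal t* satisfies g'(t*) = g(t*)/(T + t*).
g'(t) = 320·19/(t + 19)². Setting 320·19/(t+19)² = 320t/[(t+19)(30.5+t)] gives 19(30.5+t) = t(t+19), so t² = 19×30.5 = 579.5.
t* = √579.5 = 24.07 min.

24.1 min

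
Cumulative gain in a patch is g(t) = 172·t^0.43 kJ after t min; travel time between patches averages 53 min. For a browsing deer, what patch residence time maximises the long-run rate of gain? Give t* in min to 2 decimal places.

Optimal t* satisfies g'(t*) = g(t*)/(T + t*).
g'(t) = 0.43·172·t^-0.57. Setting 0.43·172·t^-0.57 = 172·t^0.43/(53+t) gives 0.43(53+t) = t, so 0.57·t = 0.43×53.
t* = 0.43×53/0.57 = 39.98 min.

39.98 min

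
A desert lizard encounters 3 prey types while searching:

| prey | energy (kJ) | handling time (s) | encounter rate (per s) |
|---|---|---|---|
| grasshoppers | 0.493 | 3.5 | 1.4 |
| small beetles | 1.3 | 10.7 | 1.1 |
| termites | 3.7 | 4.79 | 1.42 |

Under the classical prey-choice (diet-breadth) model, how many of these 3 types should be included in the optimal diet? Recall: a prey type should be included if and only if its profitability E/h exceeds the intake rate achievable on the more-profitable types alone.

Rank by E/h (kJ/s): termites 0.772, grasshoppers 0.141, small beetles 0.121. Include each in turn until the next type's E/h falls below the running intake rate.
Rate on top 1: 0.6734. grasshoppers: 0.141 < 0.6734 → exclude; stop.
Optimal diet: termites — 1 of 3 types.

1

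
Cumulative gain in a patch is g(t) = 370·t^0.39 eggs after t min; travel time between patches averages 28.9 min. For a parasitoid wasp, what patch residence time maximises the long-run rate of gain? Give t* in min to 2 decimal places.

Optimal t* satisfies g'(t*) = g(t*)/(T + t*).
g'(t) = 0.39·370·t^-0.61. Setting 0.39·370·t^-0.61 = 370·t^0.39/(28.9+t) gives 0.39(28.9+t) = t, so 0.61·t = 0.39×28.9.
t* = 0.39×28.9/0.61 = 18.48 min.

18.48 min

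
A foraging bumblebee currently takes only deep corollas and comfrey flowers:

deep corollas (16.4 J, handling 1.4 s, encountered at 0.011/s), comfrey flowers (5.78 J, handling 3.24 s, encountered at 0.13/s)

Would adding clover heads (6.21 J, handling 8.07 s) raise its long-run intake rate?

Intake rate on the current diet: R = (0.011×16.4 + 0.13×5.78) / (1 + 0.011×1.4 + 0.13×3.24) = 0.9318/1.437 = 0.6486 J/s.
clover heads: E/h = 6.21/8.07 = 0.7695 J/s.
Since 0.7695 > R, including clover heads increases the long-run rate.

Yes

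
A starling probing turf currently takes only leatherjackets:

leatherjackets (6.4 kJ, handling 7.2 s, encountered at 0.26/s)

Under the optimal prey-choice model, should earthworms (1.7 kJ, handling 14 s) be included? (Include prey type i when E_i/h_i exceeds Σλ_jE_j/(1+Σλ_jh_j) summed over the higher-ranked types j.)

On leatherjackets alone, R = ΣλE/(1+Σλh) = 1.664/2.872 = 0.5794 kJ/s.
earthworms: E/h = 1.7/14 = 0.1214 kJ/s.
Since 0.1214 < R, time spent handling earthworms is better spent searching.

No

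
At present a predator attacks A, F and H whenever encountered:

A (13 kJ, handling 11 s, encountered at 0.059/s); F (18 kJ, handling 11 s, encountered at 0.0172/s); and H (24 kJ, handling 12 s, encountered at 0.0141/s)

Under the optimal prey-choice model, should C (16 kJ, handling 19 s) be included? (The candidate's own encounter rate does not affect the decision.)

On A, F and H alone, R = ΣλE/(1+Σλh) = 1.415/2.007 = 0.7049 kJ/s.
Profitability of C: 16/19 = 0.8421 kJ/s.
Since 0.8421 > R, including C increases the long-run rate.

Yes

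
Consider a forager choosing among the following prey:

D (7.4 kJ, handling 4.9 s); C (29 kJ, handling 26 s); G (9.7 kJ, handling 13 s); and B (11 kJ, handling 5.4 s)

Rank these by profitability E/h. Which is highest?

Profitability E/h (kJ/s): D = 7.4/4.9 = 1.51, C = 29/26 = 1.12, G = 9.7/13 = 0.746, B = 11/5.4 = 2.04.
Ranked: B > D > C > G.

B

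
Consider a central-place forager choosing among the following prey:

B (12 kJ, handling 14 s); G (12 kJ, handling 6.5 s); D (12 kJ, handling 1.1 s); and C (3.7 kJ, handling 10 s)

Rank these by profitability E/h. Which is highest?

D

Profitability E/h (kJ/s): B = 12/14 = 0.857, G = 12/6.5 = 1.85, D = 12/1.1 = 10.9, C = 3.7/10 = 0.37.
Ranked: D > G > B > C.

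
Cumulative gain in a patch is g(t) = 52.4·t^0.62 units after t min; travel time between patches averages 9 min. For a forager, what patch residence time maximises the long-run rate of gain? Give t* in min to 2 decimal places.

14.68 min

By the marginal value theorem, leave when the instantaneous gain rate g'(t) equals the habitat-wide average g(t)/(T + t).
g'(t) = 0.62·52.4·t^-0.38. Setting 0.62·52.4·t^-0.38 = 52.4·t^0.62/(9+t) gives 0.62(9+t) = t, so 0.38·t = 0.62×9.
t* = 0.62×9/0.38 = 14.68 min.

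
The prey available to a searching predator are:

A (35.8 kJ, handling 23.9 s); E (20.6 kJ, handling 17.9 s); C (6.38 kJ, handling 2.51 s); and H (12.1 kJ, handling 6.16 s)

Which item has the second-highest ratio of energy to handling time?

Profitability E/h (kJ/s): A = 35.8/23.9 = 1.5, E = 20.6/17.9 = 1.15, C = 6.38/2.51 = 2.54, H = 12.1/6.16 = 1.96.
Ranked: C > H > A > E.

H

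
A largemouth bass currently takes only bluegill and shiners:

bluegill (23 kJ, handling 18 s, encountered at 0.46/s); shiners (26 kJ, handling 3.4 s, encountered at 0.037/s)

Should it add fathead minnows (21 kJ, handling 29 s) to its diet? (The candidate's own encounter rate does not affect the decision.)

No

Intake rate on the current diet: R = (0.46×23 + 0.037×26) / (1 + 0.46×18 + 0.037×3.4) = 11.54/9.406 = 1.227 kJ/s.
fathead minnows: E/h = 21/29 = 0.7241 kJ/s.
Since 0.7241 < R, time spent handling fathead minnows is better spent searching.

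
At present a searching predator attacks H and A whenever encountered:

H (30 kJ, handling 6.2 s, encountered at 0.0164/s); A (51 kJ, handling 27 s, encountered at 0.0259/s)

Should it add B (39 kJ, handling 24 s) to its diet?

Yes

On H and A alone, R = ΣλE/(1+Σλh) = 1.813/1.801 = 1.007 kJ/s.
Profitability of B: 39/24 = 1.625 kJ/s.
1.625 > 1.007, so adding B raises the average — include it.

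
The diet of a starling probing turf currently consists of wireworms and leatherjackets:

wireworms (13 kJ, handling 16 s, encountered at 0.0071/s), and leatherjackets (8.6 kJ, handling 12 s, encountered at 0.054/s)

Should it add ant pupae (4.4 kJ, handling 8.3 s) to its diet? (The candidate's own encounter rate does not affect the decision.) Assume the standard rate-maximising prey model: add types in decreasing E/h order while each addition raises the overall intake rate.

On wireworms and leatherjackets alone, R = ΣλE/(1+Σλh) = 0.5567/1.762 = 0.316 kJ/s.
ant pupae: E/h = 4.4/8.3 = 0.5301 kJ/s.
Since 0.5301 > R, including ant pupae increases the long-run rate.

Yes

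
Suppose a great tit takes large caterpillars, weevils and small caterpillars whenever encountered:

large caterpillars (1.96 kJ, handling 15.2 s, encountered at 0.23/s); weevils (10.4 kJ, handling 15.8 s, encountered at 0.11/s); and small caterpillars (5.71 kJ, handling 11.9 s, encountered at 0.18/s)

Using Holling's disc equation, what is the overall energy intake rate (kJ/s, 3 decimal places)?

0.313 kJ/s

R = (0.23×1.96 + 0.11×10.4 + 0.18×5.71) / (1 + 0.23×15.2 + 0.11×15.8 + 0.18×11.9) = 2.623/8.376 = 0.3131 kJ/s.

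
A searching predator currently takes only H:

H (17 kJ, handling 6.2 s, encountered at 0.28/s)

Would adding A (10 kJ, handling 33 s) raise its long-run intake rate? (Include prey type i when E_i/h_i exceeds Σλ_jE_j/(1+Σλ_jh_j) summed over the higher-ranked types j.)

Intake rate on the current diet: R = (0.28×17) / (1 + 0.28×6.2) = 4.76/2.736 = 1.74 kJ/s.
A: E/h = 10/33 = 0.303 kJ/s.
Since 0.303 < R, time spent handling A is better spent searching.

No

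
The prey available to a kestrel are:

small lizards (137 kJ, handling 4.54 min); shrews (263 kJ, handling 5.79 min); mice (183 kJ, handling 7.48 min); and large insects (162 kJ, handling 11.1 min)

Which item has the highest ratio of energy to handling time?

shrews

Profitability E/h (kJ/min): small lizards = 137/4.54 = 30.2, shrews = 263/5.79 = 45.4, mice = 183/7.48 = 24.5, large insects = 162/11.1 = 14.6.
Ranked: shrews > small lizards > mice > large insects.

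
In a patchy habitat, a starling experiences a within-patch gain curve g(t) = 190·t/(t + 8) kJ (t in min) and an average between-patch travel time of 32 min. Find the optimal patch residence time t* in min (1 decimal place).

16.0 min

Optimal t* satisfies g'(t*) = g(t*)/(T + t*).
g'(t) = 190·8/(t + 8)². Setting 190·8/(t+8)² = 190t/[(t+8)(32+t)] gives 8(32+t) = t(t+8), so t² = 8×32 = 256.
t* = √256 = 16 min.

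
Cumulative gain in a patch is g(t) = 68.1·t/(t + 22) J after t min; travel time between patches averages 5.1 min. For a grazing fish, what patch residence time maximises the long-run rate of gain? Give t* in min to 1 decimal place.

10.6 min

Optimal t* satisfies g'(t*) = g(t*)/(T + t*).
g'(t) = 68.1·22/(t + 22)². Setting 68.1·22/(t+22)² = 68.1t/[(t+22)(5.1+t)] gives 22(5.1+t) = t(t+22), so t² = 22×5.1 = 112.2.
t* = √112.2 = 10.59 min.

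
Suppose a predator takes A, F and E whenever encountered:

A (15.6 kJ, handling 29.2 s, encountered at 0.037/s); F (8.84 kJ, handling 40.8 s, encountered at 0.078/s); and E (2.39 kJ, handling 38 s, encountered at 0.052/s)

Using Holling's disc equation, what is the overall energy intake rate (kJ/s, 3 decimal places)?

Energy encountered per unit search time: 0.037×15.6 + 0.078×8.84 + 0.052×2.39 = 1.391 kJ/s.
Handling time per unit search time: 0.037×29.2 + 0.078×40.8 + 0.052×38 = 6.239.
Rate = 1.391/(1 + 6.239) = 0.1922 kJ/s.

0.192 kJ/s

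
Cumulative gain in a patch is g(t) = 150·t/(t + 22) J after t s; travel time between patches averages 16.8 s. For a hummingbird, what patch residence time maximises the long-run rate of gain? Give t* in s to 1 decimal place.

By the marginal value theorem, leave when the instantaneous gain rate g'(t) equals the habitat-wide average g(t)/(T + t).
g'(t) = 150·22/(t + 22)². Setting 150·22/(t+22)² = 150t/[(t+22)(16.8+t)] gives 22(16.8+t) = t(t+22), so t² = 22×16.8 = 369.6.
t* = √369.6 = 19.22 s.

19.2 s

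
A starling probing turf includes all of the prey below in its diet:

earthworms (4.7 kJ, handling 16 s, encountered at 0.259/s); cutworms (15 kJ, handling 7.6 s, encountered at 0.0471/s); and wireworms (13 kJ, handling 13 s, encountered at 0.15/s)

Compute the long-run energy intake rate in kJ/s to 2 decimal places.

0.52 kJ/s

R = Σλ_iE_i / (1 + Σλ_ih_i)
Numerator: 0.259×4.7 + 0.0471×15 + 0.15×13 = 3.874
Denominator: 1 + 0.259×16 + 0.0471×7.6 + 0.15×13 = 7.452
R = 3.874/7.452 = 0.5198 kJ/s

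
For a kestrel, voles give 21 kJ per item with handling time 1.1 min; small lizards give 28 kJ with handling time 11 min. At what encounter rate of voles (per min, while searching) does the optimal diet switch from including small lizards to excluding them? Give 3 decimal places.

At the threshold, the rate on voles alone equals the profitability of small lizards: λ·21/(1 + λ·1.1) = 28/11 = 2.545.
Rearranging, λ(21 − 2.545×1.1) = 2.545, so λ = 2.545/18.2 = 0.1399 per min.

0.140 per min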